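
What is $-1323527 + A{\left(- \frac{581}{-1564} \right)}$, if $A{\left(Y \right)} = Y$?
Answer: $- \frac{2069995647}{1564} \approx -1.3235 \cdot 10^{6}$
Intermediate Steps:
$-1323527 + A{\left(- \frac{581}{-1564} \right)} = -1323527 - \frac{581}{-1564} = -1323527 - - \frac{581}{1564} = -1323527 + \frac{581}{1564} = - \frac{2069995647}{1564}$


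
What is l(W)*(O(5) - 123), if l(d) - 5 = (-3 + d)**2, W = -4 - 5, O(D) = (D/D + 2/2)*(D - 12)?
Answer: -20413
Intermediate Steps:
O(D) = -24 + 2*D (O(D) = (1 + 2*(1/2))*(-12 + D) = (1 + 1)*(-12 + D) = 2*(-12 + D) = -24 + 2*D)
W = -9
l(d) = 5 + (-3 + d)**2
l(W)*(O(5) - 123) = (5 + (-3 - 9)**2)*((-24 + 2*5) - 123) = (5 + (-12)**2)*((-24 + 10) - 123) = (5 + 144)*(-14 - 123) = 149*(-137) = -20413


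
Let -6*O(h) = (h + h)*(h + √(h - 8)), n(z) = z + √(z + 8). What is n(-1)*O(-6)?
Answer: 2*(1 - √7)*(6 - I*√14) ≈ -19.749 + 12.316*I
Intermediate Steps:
n(z) = z + √(8 + z)
O(h) = -h*(h + √(-8 + h))/3 (O(h) = -(h + h)*(h + √(h - 8))/6 = -2*h*(h + √(-8 + h))/6 = -h*(h + √(-8 + h))/3)
n(-1)*O(-6) = (-1 + √(8 - 1))*(-⅓*(-6)*(-6 + √(-8 - 6))) = (-1 + √7)*(-⅓*(-6)*(-6 + √(-14))) = (-1 + √7)*(-⅓*(-6)*(-6 + I*√14)) = (-1 + √7)*(-12 + 2*I*√14)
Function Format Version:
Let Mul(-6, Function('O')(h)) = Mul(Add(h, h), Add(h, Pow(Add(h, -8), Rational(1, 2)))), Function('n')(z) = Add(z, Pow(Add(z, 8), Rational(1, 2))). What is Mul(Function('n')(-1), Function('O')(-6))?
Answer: Mul(2, Add(1, Mul(-1, Pow(7, Rational(1, 2)))), Add(6, Mul(-1, I, Pow(14, Rational(1, 2))))) ≈ Add(-19.749, Mul(12.316, I))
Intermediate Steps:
Function('n')(z) = Add(z, Pow(Add(8, z), Rational(1, 2)))
Function('O')(h) = Mul(Rational(-1, 3), h, Add(h, Pow(Add(-8, h), Rational(1, 2)))) (Function('O')(h) = Mul(Rational(-1, 6), Mul(Add(h, h), Add(h, Pow(Add(h, -8), Rational(1, 2))))) = Mul(Rational(-1, 6), Mul(Mul(2, h), Add(h, Pow(Add(-8, h), Rational(1, 2))))) = Mul(Rational(-1, 6), Mul(2, h, Add(h, Pow(Add(-8, h), Rational(1, 2))))) = Mul(Rational(-1, 3), h, Add(h, Pow(Add(-8, h), Rational(1, 2)))))
Mul(Function('n')(-1), Function('O')(-6)) = Mul(Add(-1, Pow(Add(8, -1), Rational(1, 2))), Mul(Rational(-1, 3), -6, Add(-6, Pow(Add(-8, -6), Rational(1, 2))))) = Mul(Add(-1, Pow(7, Rational(1, 2))), Mul(Rational(-1, 3), -6, Add(-6, Pow(-14, Rational(1, 2))))) = Mul(Add(-1, Pow(7, Rational(1, 2))), Mul(Rational(-1, 3), -6, Add(-6, Mul(I, Pow(14, Rational(1, 2)))))) = Mul(Add(-1, Pow(7, Rational(1, 2))), Add(-12, Mul(2, I, Pow(14, Rational(1, 2)))))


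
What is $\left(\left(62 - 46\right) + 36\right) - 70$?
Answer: $-18$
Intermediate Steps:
$\left(\left(62 - 46\right) + 36\right) - 70 = \left(16 + 36\right) - 70 = 52 - 70 = -18$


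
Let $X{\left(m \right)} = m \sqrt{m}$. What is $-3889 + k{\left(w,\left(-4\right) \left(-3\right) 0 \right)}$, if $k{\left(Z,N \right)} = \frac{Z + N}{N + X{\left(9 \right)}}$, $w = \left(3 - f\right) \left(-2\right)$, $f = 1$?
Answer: $- \frac{105007}{27} \approx -3889.1$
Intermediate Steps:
$X{\left(m \right)} = m^{\frac{3}{2}}$
$w = -4$ ($w = \left(3 - 1\right) \left(-2\right) = 2 \left(-2\right) = -4$)
$k{\left(Z,N \right)} = \frac{N + Z}{27 + N}$ ($k{\left(Z,N \right)} = \frac{Z + N}{N + 9^{\frac{3}{2}}} = \frac{N + Z}{N + 27} = \frac{N + Z}{27 + N}$)
$-3889 + k{\left(w,\left(-4\right) \left(-3\right) 0 \right)} = -3889 + \frac{\left(-4\right) \left(-3\right) 0 - 4}{27 + \left(-4\right) \left(-3\right) 0} = -3889 + \frac{12 \cdot 0 - 4}{27 + 12 \cdot 0} = -3889 + \frac{0 - 4}{27 + 0} = -3889 + \frac{1}{27} \left(-4\right) = -3889 - \frac{4}{27} = - \frac{105007}{27}$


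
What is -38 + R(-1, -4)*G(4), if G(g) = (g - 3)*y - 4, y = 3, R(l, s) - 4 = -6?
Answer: -36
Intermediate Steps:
R(l, s) = -2 (R(l, s) = 4 - 6 = -2)
G(g) = -13 + 3*g (G(g) = (g - 3)*3 - 4 = (-3 + g)*3 - 4 = (-9 + 3*g) - 4 = -13 + 3*g)
-38 + R(-1, -4)*G(4) = -38 - 2*(-13 + 3*4) = -38 - 2*(-13 + 12) = -38 - 2*(-1) = -38 + 2 = -36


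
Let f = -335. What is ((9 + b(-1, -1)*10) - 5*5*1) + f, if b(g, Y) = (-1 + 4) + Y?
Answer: -331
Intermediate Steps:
b(g, Y) = 3 + Y
((9 + b(-1, -1)*10) - 5*5*1) + f = ((9 + (3 - 1)*10) - 5*5*1) - 335 = ((9 + 2*10) - 25*1) - 335 = ((9 + 20) - 25) - 335 = (29 - 25) - 335 = 4 - 335 = -331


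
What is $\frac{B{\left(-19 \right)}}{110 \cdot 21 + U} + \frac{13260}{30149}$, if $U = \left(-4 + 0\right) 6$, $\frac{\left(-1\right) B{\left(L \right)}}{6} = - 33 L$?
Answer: $- \frac{4617121}{3828923} \approx -1.2059$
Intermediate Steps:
$B{\left(L \right)} = 198 L$ ($B{\left(L \right)} = - 6 \left(- 33 L\right) = 198 L$)
$U = -24$ ($U = \left(-4\right) 6 = -24$)
$\frac{B{\left(-19 \right)}}{110 \cdot 21 + U} + \frac{13260}{30149} = \frac{198 \left(-19\right)}{110 \cdot 21 - 24} + \frac{13260}{30149} = - \frac{3762}{2310 - 24} + 13260 \cdot \frac{1}{30149} = - \frac{3762}{2286} + \frac{13260}{30149} = \left(-3762\right) \frac{1}{2286} + \frac{13260}{30149} = - \frac{209}{127} + \frac{13260}{30149} = - \frac{4617121}{3828923}$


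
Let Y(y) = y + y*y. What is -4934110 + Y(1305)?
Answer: -3229780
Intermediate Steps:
Y(y) = y + y²
-4934110 + Y(1305) = -4934110 + 1305*(1 + 1305) = -4934110 + 1305*1306 = -4934110 + 1704330 = -3229780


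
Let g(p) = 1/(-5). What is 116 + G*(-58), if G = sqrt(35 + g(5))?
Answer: 116 - 58*sqrt(870)/5 ≈ -226.15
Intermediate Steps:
g(p) = -1/5 (g(p) = 1*(-1/5) = -1/5)
G = sqrt(870)/5 (G = sqrt(35 - 1/5) = sqrt(174/5) = sqrt(870)/5 ≈ 5.8992)
116 + G*(-58) = 116 + (sqrt(870)/5)*(-58) = 116 - 58*sqrt(870)/5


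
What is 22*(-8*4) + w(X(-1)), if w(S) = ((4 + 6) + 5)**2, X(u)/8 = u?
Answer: -479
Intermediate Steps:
X(u) = 8*u
w(S) = 225 (w(S) = (10 + 5)**2 = 15**2 = 225)
22*(-8*4) + w(X(-1)) = 22*(-8*4) + 225 = 22*(-32) + 225 = -704 + 225 = -479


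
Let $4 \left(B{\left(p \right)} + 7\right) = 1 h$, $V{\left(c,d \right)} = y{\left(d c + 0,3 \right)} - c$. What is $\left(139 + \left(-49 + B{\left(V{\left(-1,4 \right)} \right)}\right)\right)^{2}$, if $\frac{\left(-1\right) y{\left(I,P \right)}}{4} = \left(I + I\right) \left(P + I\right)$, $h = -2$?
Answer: $\frac{27225}{4} \approx 6806.3$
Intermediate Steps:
$y{\left(I,P \right)} = - 8 I \left(I + P\right)$ ($y{\left(I,P \right)} = - 4 \left(I + I\right) \left(P + I\right) = - 4 \cdot 2 I \left(I + P\right) = - 8 I \left(I + P\right)$)
$V{\left(c,d \right)} = - c - 8 c d \left(3 + c d\right)$ ($V{\left(c,d \right)} = - 8 \left(d c + 0\right) \left(\left(d c + 0\right) + 3\right) - c = - 8 \left(c d + 0\right) \left(\left(c d + 0\right) + 3\right) - c = - 8 c d \left(c d + 3\right) - c = - 8 c d \left(3 + c d\right) - c = - c - 8 c d \left(3 + c d\right)$)
$B{\left(p \right)} = - \frac{15}{2}$ ($B{\left(p \right)} = -7 + \frac{1 \left(-2\right)}{4} = -7 + \frac{1}{4} \left(-2\right) = -7 - \frac{1}{2} = - \frac{15}{2}$)
$\left(139 + \left(-49 + B{\left(V{\left(-1,4 \right)} \right)}\right)\right)^{2} = \left(139 - \frac{113}{2}\right)^{2} = \left(\frac{165}{2}\right)^{2} = \frac{27225}{4}$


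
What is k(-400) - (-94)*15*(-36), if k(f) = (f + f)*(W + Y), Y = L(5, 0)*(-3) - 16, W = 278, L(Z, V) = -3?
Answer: -267560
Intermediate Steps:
Y = -7 (Y = -3*(-3) - 16 = 9 - 16 = -7)
k(f) = 542*f (k(f) = (f + f)*(278 - 7) = (2*f)*271 = 542*f)
k(-400) - (-94)*15*(-36) = 542*(-400) - (-94)*15*(-36) = -216800 - 94*(-15)*(-36) = -216800 + 1410*(-36) = -216800 - 50760 = -267560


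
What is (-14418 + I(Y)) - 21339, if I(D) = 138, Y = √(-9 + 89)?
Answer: -35619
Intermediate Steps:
Y = 4*√5 (Y = √80 = 4*√5 ≈ 8.9443)
(-14418 + I(Y)) - 21339 = (-14418 + 138) - 21339 = -14280 - 21339 = -35619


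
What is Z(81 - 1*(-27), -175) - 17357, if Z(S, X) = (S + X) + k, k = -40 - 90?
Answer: -17554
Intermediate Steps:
k = -130
Z(S, X) = -130 + S + X (Z(S, X) = (S + X) - 130 = -130 + S + X)
Z(81 - 1*(-27), -175) - 17357 = (-130 + (81 - 1*(-27)) - 175) - 17357 = (-130 + (81 + 27) - 175) - 17357 = (-130 + 108 - 175) - 17357 = -197 - 17357 = -17554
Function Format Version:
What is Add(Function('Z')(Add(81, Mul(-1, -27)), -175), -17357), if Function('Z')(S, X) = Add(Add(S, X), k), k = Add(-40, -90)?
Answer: -17554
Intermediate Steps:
k = -130
Function('Z')(S, X) = Add(-130, S, X) (Function('Z')(S, X) = Add(Add(S, X), -130) = Add(-130, S, X))
Add(Function('Z')(Add(81, Mul(-1, -27)), -175), -17357) = Add(Add(-130, Add(81, Mul(-1, -27)), -175), -17357) = Add(Add(-130, Add(81, 27), -175), -17357) = Add(Add(-130, 108, -175), -17357) = Add(-197, -17357) = -17554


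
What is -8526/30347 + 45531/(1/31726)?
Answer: 43836742399056/30347 ≈ 1.4445e+9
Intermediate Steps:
-8526/30347 + 45531/(1/31726) = -8526*1/30347 + 45531/(1/31726) = -8526/30347 + 45531*31726 = -8526/30347 + 1444516506 = 43836742399056/30347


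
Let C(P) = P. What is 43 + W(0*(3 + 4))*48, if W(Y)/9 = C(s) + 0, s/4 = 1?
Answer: 1771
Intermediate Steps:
s = 4 (s = 4*1 = 4)
W(Y) = 36 (W(Y) = 9*(4 + 0) = 9*4 = 36)
43 + W(0*(3 + 4))*48 = 43 + 36*48 = 43 + 1728 = 1771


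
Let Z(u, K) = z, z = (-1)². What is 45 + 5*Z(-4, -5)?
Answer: 50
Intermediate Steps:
z = 1
Z(u, K) = 1
45 + 5*Z(-4, -5) = 45 + 5*1 = 45 + 5 = 50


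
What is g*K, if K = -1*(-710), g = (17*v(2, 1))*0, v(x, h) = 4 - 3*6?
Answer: 0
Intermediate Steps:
v(x, h) = -14 (v(x, h) = 4 - 18 = -14)
g = 0 (g = (17*(-14))*0 = -238*0 = 0)
K = 710
g*K = 0*710 = 0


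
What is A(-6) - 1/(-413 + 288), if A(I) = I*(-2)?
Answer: 1501/125 ≈ 12.008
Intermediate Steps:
A(I) = -2*I
A(-6) - 1/(-413 + 288) = -2*(-6) - 1/(-413 + 288) = 12 - 1/(-125) = 12 - 1*(-1/125) = 12 + 1/125 = 1501/125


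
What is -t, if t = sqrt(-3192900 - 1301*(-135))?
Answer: -I*sqrt(3017265) ≈ -1737.0*I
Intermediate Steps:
t = I*sqrt(3017265) (t = sqrt(-3192900 + 175635) = sqrt(-3017265) = I*sqrt(3017265) ≈ 1737.0*I)
-t = -I*sqrt(3017265)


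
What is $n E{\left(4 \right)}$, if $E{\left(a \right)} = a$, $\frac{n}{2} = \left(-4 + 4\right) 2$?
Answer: $0$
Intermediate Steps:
$n = 0$ ($n = 2 \left(-4 + 4\right) 2 = 2 \cdot 0 \cdot 2 = 2 \cdot 0 = 0$)
$n E{\left(4 \right)} = 0 \cdot 4 = 0$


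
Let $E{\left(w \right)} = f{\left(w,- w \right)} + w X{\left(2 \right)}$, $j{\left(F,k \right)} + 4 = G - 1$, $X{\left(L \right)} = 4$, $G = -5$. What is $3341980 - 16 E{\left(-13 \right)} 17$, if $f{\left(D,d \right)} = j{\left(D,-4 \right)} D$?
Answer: $3320764$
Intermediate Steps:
$j{\left(F,k \right)} = -10$ ($j{\left(F,k \right)} = -4 - 6 = -10$)
$f{\left(D,d \right)} = - 10 D$
$E{\left(w \right)} = - 6 w$ ($E{\left(w \right)} = - 10 w + w 4 = - 10 w + 4 w = - 6 w$)
$3341980 - 16 E{\left(-13 \right)} 17 = 3341980 - 16 \left(\left(-6\right) \left(-13\right)\right) 17 = 3341980 - 16 \cdot 78 \cdot 17 = 3341980 - 1248 \cdot 17 = 3341980 - 21216 = 3320764$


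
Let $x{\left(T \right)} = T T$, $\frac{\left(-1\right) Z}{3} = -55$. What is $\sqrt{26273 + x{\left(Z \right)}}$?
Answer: $\sqrt{53498} \approx 231.3$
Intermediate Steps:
$Z = 165$ ($Z = \left(-3\right) \left(-55\right) = 165$)
$x{\left(T \right)} = T^{2}$
$\sqrt{26273 + x{\left(Z \right)}} = \sqrt{26273 + 165^{2}} = \sqrt{26273 + 27225} = \sqrt{53498}$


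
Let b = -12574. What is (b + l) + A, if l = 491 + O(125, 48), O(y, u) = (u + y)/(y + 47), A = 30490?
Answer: 3166177/172 ≈ 18408.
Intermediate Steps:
O(y, u) = (u + y)/(47 + y)
l = 84625/172 (l = 491 + (48 + 125)/(47 + 125) = 491 + 173/172 = 84625/172 ≈ 492.01)
(b + l) + A = (-12574 + 84625/172) + 30490 = -2078103/172 + 30490 = 3166177/172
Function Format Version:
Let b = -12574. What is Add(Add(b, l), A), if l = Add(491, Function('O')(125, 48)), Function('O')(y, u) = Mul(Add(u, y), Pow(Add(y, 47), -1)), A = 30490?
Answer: Rational(3166177, 172) ≈ 18408.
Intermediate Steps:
Function('O')(y, u) = Mul(Pow(Add(47, y), -1), Add(u, y)) (Function('O')(y, u) = Mul(Add(u, y), Pow(Add(47, y), -1)) = Mul(Pow(Add(47, y), -1), Add(u, y)))
l = Rational(84625, 172) (l = Add(491, Mul(Pow(Add(47, 125), -1), Add(48, 125))) = Add(491, Mul(Pow(172, -1), 173)) = Add(491, Mul(Rational(1, 172), 173)) = Add(491, Rational(173, 172)) = Rational(84625, 172) ≈ 492.01)
Add(Add(b, l), A) = Add(Add(-12574, Rational(84625, 172)), 30490) = Add(Rational(-2078103, 172), 30490) = Rational(3166177, 172)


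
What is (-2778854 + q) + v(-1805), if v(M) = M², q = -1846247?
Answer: -1367076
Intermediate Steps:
(-2778854 + q) + v(-1805) = (-2778854 - 1846247) + (-1805)² = -4625101 + 3258025 = -1367076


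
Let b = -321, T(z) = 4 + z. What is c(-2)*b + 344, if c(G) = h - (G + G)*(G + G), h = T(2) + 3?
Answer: 2591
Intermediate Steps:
h = 9 (h = (4 + 2) + 3 = 6 + 3 = 9)
c(G) = 9 - 4*G**2 (c(G) = 9 - (G + G)*(G + G) = 9 - 2*G*2*G = 9 - 4*G**2)
c(-2)*b + 344 = (9 - 4*(-2)**2)*(-321) + 344 = (9 - 4*4)*(-321) + 344 = (9 - 16)*(-321) + 344 = -7*(-321) + 344 = 2247 + 344 = 2591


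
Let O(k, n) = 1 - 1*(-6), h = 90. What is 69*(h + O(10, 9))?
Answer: 6693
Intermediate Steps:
O(k, n) = 7 (O(k, n) = 1 + 6 = 7)
69*(h + O(10, 9)) = 69*(90 + 7) = 69*97 = 6693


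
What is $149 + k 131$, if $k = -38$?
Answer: $-4829$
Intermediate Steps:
$149 + k 131 = 149 - 4978 = -4829$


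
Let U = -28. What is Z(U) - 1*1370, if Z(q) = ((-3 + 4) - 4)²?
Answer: -1361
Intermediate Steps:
Z(q) = 9 (Z(q) = (1 - 4)² = (-3)² = 9)
Z(U) - 1*1370 = 9 - 1*1370 = 9 - 1370 = -1361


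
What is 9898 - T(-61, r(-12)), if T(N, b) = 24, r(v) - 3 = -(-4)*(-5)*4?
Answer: 9874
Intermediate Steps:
r(v) = -77 (r(v) = 3 - (-4)*(-5)*4 = 3 - 4*5*4 = 3 - 20*4 = 3 - 80 = -77)
9898 - T(-61, r(-12)) = 9898 - 1*24 = 9898 - 24 = 9874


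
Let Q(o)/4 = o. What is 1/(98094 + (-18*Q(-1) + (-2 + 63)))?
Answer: 1/98227 ≈ 1.0181e-5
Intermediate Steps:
Q(o) = 4*o
1/(98094 + (-18*Q(-1) + (-2 + 63))) = 1/(98094 + (-72*(-1) + (-2 + 63))) = 1/(98094 + (-18*(-4) + 61)) = 1/(98094 + (72 + 61)) = 1/(98094 + 133) = 1/98227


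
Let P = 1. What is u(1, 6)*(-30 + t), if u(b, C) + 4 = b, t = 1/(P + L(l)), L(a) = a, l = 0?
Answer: 87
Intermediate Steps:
t = 1 (t = 1/(1 + 0) = 1/1 = 1)
u(b, C) = -4 + b
u(1, 6)*(-30 + t) = (-4 + 1)*(-30 + 1) = -3*(-29) = 87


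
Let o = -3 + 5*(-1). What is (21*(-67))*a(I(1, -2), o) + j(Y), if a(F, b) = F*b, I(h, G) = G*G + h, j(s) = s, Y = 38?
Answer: 56318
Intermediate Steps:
I(h, G) = h + G² (I(h, G) = G² + h = h + G²)
o = -8 (o = -3 - 5 = -8)
(21*(-67))*a(I(1, -2), o) + j(Y) = (21*(-67))*((1 + (-2)²)*(-8)) + 38 = -1407*(1 + 4)*(-8) + 38 = -7035*(-8) + 38 = -1407*(-40) + 38 = 56280 + 38 = 56318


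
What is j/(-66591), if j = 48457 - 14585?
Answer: -33872/66591 ≈ -0.50866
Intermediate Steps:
j = 33872
j/(-66591) = 33872/(-66591) = 33872*(-1/66591) = -33872/66591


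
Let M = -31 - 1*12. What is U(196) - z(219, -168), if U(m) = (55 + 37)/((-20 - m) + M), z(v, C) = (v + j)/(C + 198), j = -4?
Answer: -11689/1554 ≈ -7.5219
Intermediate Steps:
z(v, C) = (-4 + v)/(198 + C) (z(v, C) = (v - 4)/(C + 198) = (-4 + v)/(198 + C))
M = -43 (M = -31 - 12 = -43)
U(m) = 92/(-63 - m) (U(m) = (55 + 37)/((-20 - m) - 43) = 92/(-63 - m))
U(196) - z(219, -168) = -92/(63 + 196) - (-4 + 219)/(198 - 168) = -92/259 - 215/30 = -92*1/259 - 215/30 = -92/259 - 1*43/6 = -92/259 - 43/6 = -11689/1554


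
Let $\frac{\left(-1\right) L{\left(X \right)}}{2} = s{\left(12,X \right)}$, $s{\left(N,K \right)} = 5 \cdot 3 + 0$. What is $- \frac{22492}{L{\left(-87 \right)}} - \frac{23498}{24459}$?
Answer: $\frac{984636}{1315} \approx 748.77$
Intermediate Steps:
$s{\left(N,K \right)} = 15$ ($s{\left(N,K \right)} = 15 + 0 = 15$)
$L{\left(X \right)} = -30$ ($L{\left(X \right)} = \left(-2\right) 15 = -30$)
$- \frac{22492}{L{\left(-87 \right)}} - \frac{23498}{24459} = - \frac{22492}{-30} - \frac{23498}{24459} = \left(-22492\right) \left(- \frac{1}{30}\right) - \frac{758}{789} = \frac{11246}{15} - \frac{758}{789} = \frac{984636}{1315}$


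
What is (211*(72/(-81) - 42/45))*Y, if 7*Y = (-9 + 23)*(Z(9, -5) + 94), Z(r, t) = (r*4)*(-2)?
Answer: -761288/45 ≈ -16918.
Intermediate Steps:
Z(r, t) = -8*r (Z(r, t) = (4*r)*(-2) = -8*r)
Y = 44 (Y = ((-9 + 23)*(-8*9 + 94))/7 = (14*(-72 + 94))/7 = (14*22)/7 = (⅐)*308 = 44)
(211*(72/(-81) - 42/45))*Y = (211*(72/(-81) - 42/45))*44 = (211*(72*(-1/81) - 42*1/45))*44 = (211*(-8/9 - 14/15))*44 = (211*(-82/45))*44 = -17302/45*44 = -761288/45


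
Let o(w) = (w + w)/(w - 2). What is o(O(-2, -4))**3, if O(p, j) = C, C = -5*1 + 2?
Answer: 216/125 ≈ 1.7280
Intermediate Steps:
C = -3 (C = -5 + 2 = -3)
O(p, j) = -3
o(w) = 2*w/(-2 + w) (o(w) = (2*w)/(-2 + w) = 2*w/(-2 + w))
o(O(-2, -4))**3 = (2*(-3)/(-2 - 3))**3 = (2*(-3)/(-5))**3 = (2*(-3)*(-1/5))**3 = (6/5)**3 = 216/125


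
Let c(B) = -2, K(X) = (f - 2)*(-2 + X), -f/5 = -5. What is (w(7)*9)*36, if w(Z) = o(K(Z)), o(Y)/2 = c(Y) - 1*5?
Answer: -4536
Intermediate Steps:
f = 25 (f = -5*(-5) = 25)
K(X) = -46 + 23*X (K(X) = (25 - 2)*(-2 + X) = 23*(-2 + X) = -46 + 23*X)
o(Y) = -14 (o(Y) = 2*(-2 - 1*5) = 2*(-2 - 5) = 2*(-7) = -14)
w(Z) = -14
(w(7)*9)*36 = -14*9*36 = -126*36 = -4536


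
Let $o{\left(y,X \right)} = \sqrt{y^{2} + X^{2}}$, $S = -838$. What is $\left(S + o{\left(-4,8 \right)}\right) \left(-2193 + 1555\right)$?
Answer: $534644 - 2552 \sqrt{5} \approx 5.2894 \cdot 10^{5}$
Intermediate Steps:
$o{\left(y,X \right)} = \sqrt{X^{2} + y^{2}}$
$\left(S + o{\left(-4,8 \right)}\right) \left(-2193 + 1555\right) = \left(-838 + \sqrt{8^{2} + \left(-4\right)^{2}}\right) \left(-2193 + 1555\right) = \left(-838 + \sqrt{64 + 16}\right) \left(-638\right) = \left(-838 + \sqrt{80}\right) \left(-638\right) = \left(-838 + 4 \sqrt{5}\right) \left(-638\right) = 534644 - 2552 \sqrt{5}$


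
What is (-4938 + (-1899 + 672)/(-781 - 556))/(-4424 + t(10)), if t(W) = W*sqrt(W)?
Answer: 173823147/155750759 + 11001465*sqrt(10)/4361021252 ≈ 1.1240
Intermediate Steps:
t(W) = W**(3/2)
(-4938 + (-1899 + 672)/(-781 - 556))/(-4424 + t(10)) = (-4938 + (-1899 + 672)/(-781 - 556))/(-4424 + 10**(3/2)) = (-4938 - 1227/(-1337))/(-4424 + 10*sqrt(10)) = (-4938 - 1227*(-1/1337))/(-4424 + 10*sqrt(10)) = (-4938 + 1227/1337)/(-4424 + 10*sqrt(10)) = -6600879/(1337*(-4424 + 10*sqrt(10)))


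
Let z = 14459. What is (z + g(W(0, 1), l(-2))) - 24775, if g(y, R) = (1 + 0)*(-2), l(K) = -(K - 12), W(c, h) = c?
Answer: -10318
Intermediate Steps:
l(K) = 12 - K (l(K) = -(-12 + K) = 12 - K)
g(y, R) = -2 (g(y, R) = 1*(-2) = -2)
(z + g(W(0, 1), l(-2))) - 24775 = (14459 - 2) - 24775 = 14457 - 24775 = -10318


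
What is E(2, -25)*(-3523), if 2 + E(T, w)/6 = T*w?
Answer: 1099176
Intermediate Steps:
E(T, w) = -12 + 6*T*w (E(T, w) = -12 + 6*(T*w) = -12 + 6*T*w)
E(2, -25)*(-3523) = (-12 + 6*2*(-25))*(-3523) = (-12 - 300)*(-3523) = -312*(-3523) = 1099176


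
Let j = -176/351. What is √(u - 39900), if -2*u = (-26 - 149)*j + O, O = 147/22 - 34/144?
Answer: I*√1058674142955/5148 ≈ 199.87*I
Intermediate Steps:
j = -176/351 (j = -176*1/351 = -176/351 ≈ -0.50142)
O = 5105/792 (O = 147*(1/22) - 34*1/144 = 147/22 - 17/72 = 5105/792 ≈ 6.4457)
u = -2909495/61776 (u = -((-26 - 149)*(-176/351) + 5105/792)/2 = -(-175*(-176/351) + 5105/792)/2 = -(30800/351 + 5105/792)/2 = -½*2909495/30888 = -2909495/61776 ≈ -47.097)
√(u - 39900) = √(-2909495/61776 - 39900) = √(-2467771895/61776) = I*√1058674142955/5148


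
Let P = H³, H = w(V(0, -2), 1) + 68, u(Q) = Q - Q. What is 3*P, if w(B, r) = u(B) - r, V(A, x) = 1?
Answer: 902289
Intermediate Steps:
u(Q) = 0
w(B, r) = -r (w(B, r) = 0 - r = -r)
H = 67 (H = -1*1 + 68 = -1 + 68 = 67)
P = 300763 (P = 67³ = 300763)
3*P = 3*300763 = 902289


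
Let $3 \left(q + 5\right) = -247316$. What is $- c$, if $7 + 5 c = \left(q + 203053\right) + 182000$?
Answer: $- \frac{907807}{15} \approx -60520.0$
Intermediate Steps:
$q = - \frac{247331}{3}$ ($q = -5 + \frac{1}{3} \left(-247316\right) = -5 - \frac{247316}{3} = - \frac{247331}{3} \approx -82444.0$)
$c = \frac{907807}{15}$ ($c = - \frac{7}{5} + \frac{\left(- \frac{247331}{3} + 203053\right) + 182000}{5} = - \frac{7}{5} + \frac{\frac{361828}{3} + 182000}{5} = - \frac{7}{5} + \frac{1}{5} \cdot \frac{907828}{3} = - \frac{7}{5} + \frac{907828}{15} = \frac{907807}{15} \approx 60520.0$)
$- c = \left(-1\right) \frac{907807}{15} = - \frac{907807}{15}$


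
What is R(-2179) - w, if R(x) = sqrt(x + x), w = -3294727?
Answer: 3294727 + I*sqrt(4358) ≈ 3.2947e+6 + 66.015*I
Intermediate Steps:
R(x) = sqrt(2)*sqrt(x) (R(x) = sqrt(2*x) = sqrt(2)*sqrt(x))
R(-2179) - w = sqrt(2)*sqrt(-2179) - 1*(-3294727) = sqrt(2)*(I*sqrt(2179)) + 3294727 = I*sqrt(4358) + 3294727 = 3294727 + I*sqrt(4358)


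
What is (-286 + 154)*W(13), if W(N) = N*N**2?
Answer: -290004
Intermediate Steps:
W(N) = N**3
(-286 + 154)*W(13) = (-286 + 154)*13**3 = -132*2197 = -290004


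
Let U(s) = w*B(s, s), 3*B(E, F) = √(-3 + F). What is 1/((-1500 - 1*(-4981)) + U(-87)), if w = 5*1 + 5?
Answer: 3481/12118361 - 10*I*√10/12118361 ≈ 0.00028725 - 2.6095e-6*I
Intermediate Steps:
B(E, F) = √(-3 + F)/3
w = 10 (w = 5 + 5 = 10)
U(s) = 10*√(-3 + s)/3 (U(s) = 10*(√(-3 + s)/3) = 10*√(-3 + s)/3)
1/((-1500 - 1*(-4981)) + U(-87)) = 1/((-1500 - 1*(-4981)) + 10*√(-3 - 87)/3) = 1/((-1500 + 4981) + 10*√(-90)/3) = 1/(3481 + 10*(3*I*√10)/3) = 1/(3481 + 10*I*√10)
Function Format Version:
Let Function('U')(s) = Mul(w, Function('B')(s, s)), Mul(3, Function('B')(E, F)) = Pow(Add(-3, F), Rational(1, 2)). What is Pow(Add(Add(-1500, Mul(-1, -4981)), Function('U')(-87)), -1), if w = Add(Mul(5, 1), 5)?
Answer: Add(Rational(3481, 12118361), Mul(Rational(-10, 12118361), I, Pow(10, Rational(1, 2)))) ≈ Add(0.00028725, Mul(-2.6095e-6, I))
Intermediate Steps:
Function('B')(E, F) = Mul(Rational(1, 3), Pow(Add(-3, F), Rational(1, 2)))
w = 10 (w = Add(5, 5) = 10)
Function('U')(s) = Mul(Rational(10, 3), Pow(Add(-3, s), Rational(1, 2))) (Function('U')(s) = Mul(10, Mul(Rational(1, 3), Pow(Add(-3, s), Rational(1, 2)))) = Mul(Rational(10, 3), Pow(Add(-3, s), Rational(1, 2))))
Pow(Add(Add(-1500, Mul(-1, -4981)), Function('U')(-87)), -1) = Pow(Add(Add(-1500, Mul(-1, -4981)), Mul(Rational(10, 3), Pow(Add(-3, -87), Rational(1, 2)))), -1) = Pow(Add(Add(-1500, 4981), Mul(Rational(10, 3), Pow(-90, Rational(1, 2)))), -1) = Pow(Add(3481, Mul(Rational(10, 3), Mul(3, I, Pow(10, Rational(1, 2))))), -1) = Pow(Add(3481, Mul(10, I, Pow(10, Rational(1, 2)))), -1)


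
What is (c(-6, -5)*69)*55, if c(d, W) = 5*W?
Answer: -94875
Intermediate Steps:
(c(-6, -5)*69)*55 = ((5*(-5))*69)*55 = -25*69*55 = -1725*55 = -94875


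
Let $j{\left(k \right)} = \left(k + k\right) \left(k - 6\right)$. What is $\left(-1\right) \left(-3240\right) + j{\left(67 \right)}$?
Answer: $11414$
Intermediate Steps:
$j{\left(k \right)} = 2 k \left(-6 + k\right)$ ($j{\left(k \right)} = 2 k \left(k - 6\right) = 2 k \left(-6 + k\right)$)
$\left(-1\right) \left(-3240\right) + j{\left(67 \right)} = \left(-1\right) \left(-3240\right) + 2 \cdot 67 \left(-6 + 67\right) = 3240 + 2 \cdot 67 \cdot 61 = 3240 + 8174 = 11414$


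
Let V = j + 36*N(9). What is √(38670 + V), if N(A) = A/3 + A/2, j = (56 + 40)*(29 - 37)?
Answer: 2*√9543 ≈ 195.38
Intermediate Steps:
j = -768 (j = 96*(-8) = -768)
N(A) = 5*A/6 (N(A) = A*(⅓) + A*(½) = A/3 + A/2 = 5*A/6)
V = -498 (V = -768 + 36*((⅚)*9) = -768 + 36*(15/2) = -768 + 270 = -498)
√(38670 + V) = √(38670 - 498) = √38172 = 2*√9543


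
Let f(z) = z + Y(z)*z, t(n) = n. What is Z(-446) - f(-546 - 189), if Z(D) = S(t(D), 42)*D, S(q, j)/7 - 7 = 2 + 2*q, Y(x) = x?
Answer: 2217236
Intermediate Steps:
S(q, j) = 63 + 14*q (S(q, j) = 49 + 7*(2 + 2*q) = 49 + (14 + 14*q) = 63 + 14*q)
f(z) = z + z² (f(z) = z + z*z = z + z²)
Z(D) = D*(63 + 14*D) (Z(D) = (63 + 14*D)*D = D*(63 + 14*D))
Z(-446) - f(-546 - 189) = 7*(-446)*(9 + 2*(-446)) - (-546 - 189)*(1 + (-546 - 189)) = 7*(-446)*(9 - 892) - (-735)*(1 - 735) = 7*(-446)*(-883) - (-735)*(-734) = 2756726 - 1*539490 = 2756726 - 539490 = 2217236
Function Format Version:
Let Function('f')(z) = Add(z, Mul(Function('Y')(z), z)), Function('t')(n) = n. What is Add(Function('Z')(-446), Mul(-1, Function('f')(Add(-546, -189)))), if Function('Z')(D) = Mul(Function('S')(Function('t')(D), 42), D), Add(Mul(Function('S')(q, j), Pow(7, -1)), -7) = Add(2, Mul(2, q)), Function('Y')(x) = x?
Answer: 2217236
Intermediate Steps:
Function('S')(q, j) = Add(63, Mul(14, q)) (Function('S')(q, j) = Add(49, Mul(7, Add(2, Mul(2, q)))) = Add(49, Add(14, Mul(14, q))) = Add(63, Mul(14, q)))
Function('f')(z) = Add(z, Pow(z, 2)) (Function('f')(z) = Add(z, Mul(z, z)) = Add(z, Pow(z, 2)))
Function('Z')(D) = Mul(D, Add(63, Mul(14, D))) (Function('Z')(D) = Mul(Add(63, Mul(14, D)), D) = Mul(D, Add(63, Mul(14, D))))
Add(Function('Z')(-446), Mul(-1, Function('f')(Add(-546, -189)))) = Add(Mul(7, -446, Add(9, Mul(2, -446))), Mul(-1, Mul(Add(-546, -189), Add(1, Add(-546, -189))))) = Add(Mul(7, -446, Add(9, -892)), Mul(-1, Mul(-735, Add(1, -735)))) = Add(Mul(7, -446, -883), Mul(-1, Mul(-735, -734))) = Add(2756726, Mul(-1, 539490)) = Add(2756726, -539490) = 2217236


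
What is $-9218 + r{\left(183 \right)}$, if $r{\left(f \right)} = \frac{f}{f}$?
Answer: $-9217$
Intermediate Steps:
$r{\left(f \right)} = 1$
$-9218 + r{\left(183 \right)} = -9218 + 1 = -9217$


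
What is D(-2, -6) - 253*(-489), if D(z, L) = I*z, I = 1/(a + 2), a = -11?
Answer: 1113455/9 ≈ 1.2372e+5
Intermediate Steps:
I = -⅑ (I = 1/(-11 + 2) = 1/(-9) = -⅑ ≈ -0.11111)
D(z, L) = -z/9
D(-2, -6) - 253*(-489) = -⅑*(-2) - 253*(-489) = 2/9 + 123717 = 1113455/9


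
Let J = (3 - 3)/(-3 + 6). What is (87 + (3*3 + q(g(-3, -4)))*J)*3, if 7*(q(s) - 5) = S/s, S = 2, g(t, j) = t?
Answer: 261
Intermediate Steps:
J = 0 (J = 0/3 = 0*(⅓) = 0)
q(s) = 5 + 2/(7*s) (q(s) = 5 + (2/s)/7 = 5 + 2/(7*s))
(87 + (3*3 + q(g(-3, -4)))*J)*3 = (87 + (3*3 + (5 + (2/7)/(-3)))*0)*3 = (87 + (9 + (5 + (2/7)*(-⅓)))*0)*3 = (87 + (9 + (5 - 2/21))*0)*3 = (87 + (9 + 103/21)*0)*3 = (87 + (292/21)*0)*3 = (87 + 0)*3 = 87*3 = 261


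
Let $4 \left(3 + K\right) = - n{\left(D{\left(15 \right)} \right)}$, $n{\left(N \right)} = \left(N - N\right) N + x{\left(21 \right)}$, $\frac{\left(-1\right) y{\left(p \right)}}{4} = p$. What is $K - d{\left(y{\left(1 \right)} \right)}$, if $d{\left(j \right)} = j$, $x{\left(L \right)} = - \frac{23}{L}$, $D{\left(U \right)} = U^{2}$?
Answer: $\frac{107}{84} \approx 1.2738$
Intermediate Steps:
$y{\left(p \right)} = - 4 p$
$n{\left(N \right)} = - \frac{23}{21}$ ($n{\left(N \right)} = \left(N - N\right) N - \frac{23}{21} = 0 N - \frac{23}{21} = 0 - \frac{23}{21} = - \frac{23}{21}$)
$K = - \frac{229}{84}$ ($K = -3 + \frac{\left(-1\right) \left(- \frac{23}{21}\right)}{4} = -3 + \frac{1}{4} \cdot \frac{23}{21} = -3 + \frac{23}{84} = - \frac{229}{84} \approx -2.7262$)
$K - d{\left(y{\left(1 \right)} \right)} = - \frac{229}{84} - \left(-4\right) 1 = - \frac{229}{84} - -4 = - \frac{229}{84} + 4 = \frac{107}{84}$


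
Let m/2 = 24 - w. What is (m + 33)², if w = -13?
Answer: 11449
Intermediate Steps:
m = 74 (m = 2*(24 - 1*(-13)) = 2*(24 + 13) = 2*37 = 74)
(m + 33)² = (74 + 33)² = 107² = 11449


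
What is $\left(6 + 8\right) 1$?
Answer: $14$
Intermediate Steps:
$\left(6 + 8\right) 1 = 14 \cdot 1 = 14$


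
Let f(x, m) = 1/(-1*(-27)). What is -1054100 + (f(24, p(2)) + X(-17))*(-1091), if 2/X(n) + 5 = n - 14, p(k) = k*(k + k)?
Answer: -56920309/54 ≈ -1.0541e+6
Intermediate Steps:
p(k) = 2*k**2 (p(k) = k*(2*k) = 2*k**2)
X(n) = 2/(-19 + n) (X(n) = 2/(-5 + (n - 14)) = 2/(-5 + (-14 + n)) = 2/(-19 + n))
f(x, m) = 1/27
-1054100 + (f(24, p(2)) + X(-17))*(-1091) = -1054100 + (1/27 + 2/(-19 - 17))*(-1091) = -1054100 + (1/27 + 2/(-36))*(-1091) = -1054100 + (1/27 + 2*(-1/36))*(-1091) = -1054100 + (1/27 - 1/18)*(-1091) = -1054100 - 1/54*(-1091) = -1054100 + 1091/54 = -56920309/54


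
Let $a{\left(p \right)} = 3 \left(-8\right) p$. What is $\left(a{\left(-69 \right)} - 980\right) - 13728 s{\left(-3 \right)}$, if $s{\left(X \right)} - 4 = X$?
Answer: $-13052$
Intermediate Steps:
$a{\left(p \right)} = - 24 p$
$s{\left(X \right)} = 4 + X$
$\left(a{\left(-69 \right)} - 980\right) - 13728 s{\left(-3 \right)} = \left(\left(-24\right) \left(-69\right) - 980\right) - 13728 \left(4 - 3\right) = \left(1656 - 980\right) - 13728 = 676 - 13728 = -13052$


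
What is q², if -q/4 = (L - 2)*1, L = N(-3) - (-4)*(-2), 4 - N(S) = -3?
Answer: 144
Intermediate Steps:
N(S) = 7 (N(S) = 4 - 1*(-3) = 4 + 3 = 7)
L = -1 (L = 7 - (-4)*(-2) = 7 - 1*8 = 7 - 8 = -1)
q = 12 (q = -4*(-1 - 2) = -(-12) = -4*(-3) = 12)
q² = 12² = 144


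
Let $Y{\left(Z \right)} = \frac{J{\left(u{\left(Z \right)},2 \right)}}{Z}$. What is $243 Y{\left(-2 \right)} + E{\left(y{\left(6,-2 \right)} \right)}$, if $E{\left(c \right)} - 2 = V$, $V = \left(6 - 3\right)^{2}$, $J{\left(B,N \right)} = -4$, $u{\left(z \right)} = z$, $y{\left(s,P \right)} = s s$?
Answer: $497$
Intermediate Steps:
$y{\left(s,P \right)} = s^{2}$
$V = 9$ ($V = 3^{2} = 9$)
$Y{\left(Z \right)} = - \frac{4}{Z}$
$E{\left(c \right)} = 11$ ($E{\left(c \right)} = 2 + 9 = 11$)
$243 Y{\left(-2 \right)} + E{\left(y{\left(6,-2 \right)} \right)} = 243 \left(- \frac{4}{-2}\right) + 11 = 243 \left(\left(-4\right) \left(- \frac{1}{2}\right)\right) + 11 = 243 \cdot 2 + 11 = 486 + 11 = 497$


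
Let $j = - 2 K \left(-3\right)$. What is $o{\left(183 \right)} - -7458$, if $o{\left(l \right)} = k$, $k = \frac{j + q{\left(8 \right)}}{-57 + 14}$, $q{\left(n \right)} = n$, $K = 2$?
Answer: $\frac{320674}{43} \approx 7457.5$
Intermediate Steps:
$j = 12$ ($j = \left(-2\right) 2 \left(-3\right) = \left(-4\right) \left(-3\right) = 12$)
$k = - \frac{20}{43}$ ($k = \frac{12 + 8}{-57 + 14} = \frac{20}{-43} = 20 \left(- \frac{1}{43}\right) = - \frac{20}{43} \approx -0.46512$)
$o{\left(l \right)} = - \frac{20}{43}$
$o{\left(183 \right)} - -7458 = - \frac{20}{43} - -7458 = - \frac{20}{43} + 7458 = \frac{320674}{43}$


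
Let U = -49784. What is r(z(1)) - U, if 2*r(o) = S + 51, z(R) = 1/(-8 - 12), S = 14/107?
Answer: 10659247/214 ≈ 49810.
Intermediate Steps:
S = 14/107 (S = 14*(1/107) = 14/107 ≈ 0.13084)
z(R) = -1/20 (z(R) = 1/(-20) = -1/20)
r(o) = 5471/214 (r(o) = (14/107 + 51)/2 = (½)*(5471/107) = 5471/214)
r(z(1)) - U = 5471/214 - 1*(-49784) = 5471/214 + 49784 = 10659247/214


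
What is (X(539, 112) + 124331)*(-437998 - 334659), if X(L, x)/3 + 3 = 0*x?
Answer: -96058263554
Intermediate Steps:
X(L, x) = -9 (X(L, x) = -9 + 3*(0*x) = -9 + 3*0 = -9 + 0 = -9)
(X(539, 112) + 124331)*(-437998 - 334659) = (-9 + 124331)*(-437998 - 334659) = 124322*(-772657) = -96058263554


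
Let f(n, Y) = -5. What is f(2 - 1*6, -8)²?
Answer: 25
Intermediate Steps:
f(2 - 1*6, -8)² = (-5)² = 25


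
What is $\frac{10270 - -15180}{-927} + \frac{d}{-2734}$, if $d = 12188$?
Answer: $- \frac{40439288}{1267209} \approx -31.912$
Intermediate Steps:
$\frac{10270 - -15180}{-927} + \frac{d}{-2734} = \frac{10270 - -15180}{-927} + \frac{12188}{-2734} = \left(10270 + 15180\right) \left(- \frac{1}{927}\right) + 12188 \left(- \frac{1}{2734}\right) = 25450 \left(- \frac{1}{927}\right) - \frac{6094}{1367} = - \frac{25450}{927} - \frac{6094}{1367} = - \frac{40439288}{1267209}$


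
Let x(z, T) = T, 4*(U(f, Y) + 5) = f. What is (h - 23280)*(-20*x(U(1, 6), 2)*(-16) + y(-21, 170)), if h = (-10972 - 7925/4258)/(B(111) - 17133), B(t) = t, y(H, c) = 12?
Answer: -91675553761459/6039973 ≈ -1.5178e+7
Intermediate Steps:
U(f, Y) = -5 + f/4
h = 15575567/24159892 (h = (-10972 - 7925/4258)/(111 - 17133) = (-10972 - 7925*1/4258)/(-17022) = (-10972 - 7925/4258)*(-1/17022) = -46726701/4258*(-1/17022) = 15575567/24159892 ≈ 0.64469)
(h - 23280)*(-20*x(U(1, 6), 2)*(-16) + y(-21, 170)) = (15575567/24159892 - 23280)*(-20*2*(-16) + 12) = -562426710193*(-40*(-16) + 12)/24159892 = -562426710193*(640 + 12)/24159892 = -562426710193/24159892*652 = -91675553761459/6039973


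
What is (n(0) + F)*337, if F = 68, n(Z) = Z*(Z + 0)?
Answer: 22916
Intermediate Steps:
n(Z) = Z² (n(Z) = Z*Z = Z²)
(n(0) + F)*337 = (0² + 68)*337 = (0 + 68)*337 = 68*337 = 22916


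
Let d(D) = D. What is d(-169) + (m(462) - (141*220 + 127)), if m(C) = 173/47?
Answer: -1471679/47 ≈ -31312.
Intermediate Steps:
m(C) = 173/47 (m(C) = 173*(1/47) = 173/47)
d(-169) + (m(462) - (141*220 + 127)) = -169 + (173/47 - (141*220 + 127)) = -169 + (173/47 - (31020 + 127)) = -169 + (173/47 - 1*31147) = -169 + (173/47 - 31147) = -169 - 1463736/47 = -1471679/47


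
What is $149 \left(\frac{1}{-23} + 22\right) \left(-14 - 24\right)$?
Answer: $- \frac{2859310}{23} \approx -1.2432 \cdot 10^{5}$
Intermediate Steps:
$149 \left(\frac{1}{-23} + 22\right) \left(-14 - 24\right) = 149 \left(- \frac{1}{23} + 22\right) \left(-38\right) = 149 \cdot \frac{505}{23} \left(-38\right) = 149 \left(- \frac{19190}{23}\right) = - \frac{2859310}{23}$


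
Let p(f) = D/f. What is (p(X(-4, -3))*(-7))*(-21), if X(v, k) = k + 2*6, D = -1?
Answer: -49/3 ≈ -16.333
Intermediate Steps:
X(v, k) = 12 + k (X(v, k) = k + 12 = 12 + k)
p(f) = -1/f
(p(X(-4, -3))*(-7))*(-21) = (-1/(12 - 3)*(-7))*(-21) = (-1/9*(-7))*(-21) = (-1*⅑*(-7))*(-21) = -⅑*(-7)*(-21) = (7/9)*(-21) = -49/3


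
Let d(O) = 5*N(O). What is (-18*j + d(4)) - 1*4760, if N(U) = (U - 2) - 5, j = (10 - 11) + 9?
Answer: -4919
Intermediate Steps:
j = 8 (j = -1 + 9 = 8)
N(U) = -7 + U (N(U) = (-2 + U) - 5 = -7 + U)
d(O) = -35 + 5*O (d(O) = 5*(-7 + O) = -35 + 5*O)
(-18*j + d(4)) - 1*4760 = (-18*8 + (-35 + 5*4)) - 1*4760 = (-144 + (-35 + 20)) - 4760 = (-144 - 15) - 4760 = -159 - 4760 = -4919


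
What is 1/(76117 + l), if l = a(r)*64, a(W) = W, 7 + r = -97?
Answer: 1/69461 ≈ 1.4397e-5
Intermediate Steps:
r = -104 (r = -7 - 97 = -104)
l = -6656 (l = -104*64 = -6656)
1/(76117 + l) = 1/(76117 - 6656) = 1/69461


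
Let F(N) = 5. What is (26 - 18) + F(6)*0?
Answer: 8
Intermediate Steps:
(26 - 18) + F(6)*0 = (26 - 18) + 5*0 = 8 + 0 = 8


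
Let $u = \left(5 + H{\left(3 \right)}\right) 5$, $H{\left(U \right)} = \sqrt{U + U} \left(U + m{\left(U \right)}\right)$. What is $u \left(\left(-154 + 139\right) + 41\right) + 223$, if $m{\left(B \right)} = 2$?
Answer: $873 + 650 \sqrt{6} \approx 2465.2$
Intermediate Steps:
$H{\left(U \right)} = \sqrt{2} \sqrt{U} \left(2 + U\right)$ ($H{\left(U \right)} = \sqrt{U + U} \left(U + 2\right) = \sqrt{2 U} \left(2 + U\right) = \sqrt{2} \sqrt{U} \left(2 + U\right)$)
$u = 25 + 25 \sqrt{6}$ ($u = \left(5 + \sqrt{2} \sqrt{3} \left(2 + 3\right)\right) 5 = \left(5 + \sqrt{2} \sqrt{3} \cdot 5\right) 5 = \left(5 + 5 \sqrt{6}\right) 5 = 25 + 25 \sqrt{6} \approx 86.237$)
$u \left(\left(-154 + 139\right) + 41\right) + 223 = \left(25 + 25 \sqrt{6}\right) \left(\left(-154 + 139\right) + 41\right) + 223 = \left(25 + 25 \sqrt{6}\right) \left(-15 + 41\right) + 223 = \left(25 + 25 \sqrt{6}\right) 26 + 223 = \left(650 + 650 \sqrt{6}\right) + 223 = 873 + 650 \sqrt{6}$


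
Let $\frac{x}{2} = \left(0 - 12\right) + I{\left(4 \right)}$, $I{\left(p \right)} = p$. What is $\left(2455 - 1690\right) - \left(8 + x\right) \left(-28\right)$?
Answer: $541$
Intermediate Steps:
$x = -16$ ($x = 2 \left(\left(0 - 12\right) + 4\right) = 2 \left(-12 + 4\right) = 2 \left(-8\right) = -16$)
$\left(2455 - 1690\right) - \left(8 + x\right) \left(-28\right) = \left(2455 - 1690\right) - \left(8 - 16\right) \left(-28\right) = 765 - \left(-8\right) \left(-28\right) = 765 - 224 = 541$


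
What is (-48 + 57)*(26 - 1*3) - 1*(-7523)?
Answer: 7730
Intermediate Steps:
(-48 + 57)*(26 - 1*3) - 1*(-7523) = 9*(26 - 3) + 7523 = 9*23 + 7523 = 207 + 7523 = 7730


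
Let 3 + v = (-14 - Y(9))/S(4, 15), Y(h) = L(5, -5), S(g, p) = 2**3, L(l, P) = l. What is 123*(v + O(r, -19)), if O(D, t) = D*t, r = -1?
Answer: 13407/8 ≈ 1675.9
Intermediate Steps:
S(g, p) = 8
Y(h) = 5
v = -43/8 (v = -3 + (-14 - 1*5)/8 = -3 + (-14 - 5)*(1/8) = -3 - 19*1/8 = -3 - 19/8 = -43/8 ≈ -5.3750)
123*(v + O(r, -19)) = 123*(-43/8 - 1*(-19)) = 123*(-43/8 + 19) = 123*(109/8) = 13407/8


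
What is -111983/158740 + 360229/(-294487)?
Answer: -90160289181/46746866380 ≈ -1.9287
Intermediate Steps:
-111983/158740 + 360229/(-294487) = -111983*1/158740 + 360229*(-1/294487) = -111983/158740 - 360229/294487 = -90160289181/46746866380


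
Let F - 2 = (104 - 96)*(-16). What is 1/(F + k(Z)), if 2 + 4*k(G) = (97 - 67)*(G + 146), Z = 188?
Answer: 2/4757 ≈ 0.00042043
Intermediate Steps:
F = -126 (F = 2 + (104 - 96)*(-16) = 2 + 8*(-16) = 2 - 128 = -126)
k(G) = 2189/2 + 15*G/2 (k(G) = -½ + ((97 - 67)*(G + 146))/4 = -½ + (30*(146 + G))/4 = -½ + (4380 + 30*G)/4 = -½ + (1095 + 15*G/2) = 2189/2 + 15*G/2)
1/(F + k(Z)) = 1/(-126 + (2189/2 + (15/2)*188)) = 1/(-126 + (2189/2 + 1410)) = 1/(-126 + 5009/2) = 1/(4757/2) = 2/4757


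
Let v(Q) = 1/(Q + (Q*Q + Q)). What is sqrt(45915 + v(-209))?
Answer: sqrt(9548724045322)/14421 ≈ 214.28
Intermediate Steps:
v(Q) = 1/(Q**2 + 2*Q) (v(Q) = 1/(Q + (Q**2 + Q)) = 1/(Q + (Q + Q**2)) = 1/(Q**2 + 2*Q))
sqrt(45915 + v(-209)) = sqrt(45915 + 1/((-209)*(2 - 209))) = sqrt(45915 - 1/209/(-207)) = sqrt(45915 - 1/209*(-1/207)) = sqrt(45915 + 1/43263) = sqrt(1986420646/43263) = sqrt(9548724045322)/14421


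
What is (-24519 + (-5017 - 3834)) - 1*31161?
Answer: -64531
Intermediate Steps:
(-24519 + (-5017 - 3834)) - 1*31161 = (-24519 - 8851) - 31161 = -33370 - 31161 = -64531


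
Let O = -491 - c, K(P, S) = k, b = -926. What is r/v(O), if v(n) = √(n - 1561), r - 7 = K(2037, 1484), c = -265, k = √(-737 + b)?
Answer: √2971781/1787 - 7*I*√1787/1787 ≈ 0.96468 - 0.16559*I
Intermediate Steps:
k = I*√1663 (k = √(-737 - 926) = √(-1663) = I*√1663 ≈ 40.78*I)
K(P, S) = I*√1663
r = 7 + I*√1663 ≈ 7.0 + 40.78*I
O = -226 (O = -491 - 1*(-265) = -491 + 265 = -226)
v(n) = √(-1561 + n)
r/v(O) = (7 + I*√1663)/(√(-1561 - 226)) = (7 + I*√1663)/(√(-1787)) = (7 + I*√1663)/((I*√1787)) = (7 + I*√1663)*(-I*√1787/1787) = -I*√1787*(7 + I*√1663)/1787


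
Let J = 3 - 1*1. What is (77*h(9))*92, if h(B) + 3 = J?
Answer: -7084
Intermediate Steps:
J = 2 (J = 3 - 1 = 2)
h(B) = -1 (h(B) = -3 + 2 = -1)
(77*h(9))*92 = (77*(-1))*92 = -77*92 = -7084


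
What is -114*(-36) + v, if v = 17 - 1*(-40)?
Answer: 4161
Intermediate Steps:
v = 57 (v = 17 + 40 = 57)
-114*(-36) + v = -114*(-36) + 57 = 4104 + 57 = 4161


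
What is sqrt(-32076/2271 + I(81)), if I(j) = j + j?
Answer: 9*sqrt(1046174)/757 ≈ 12.160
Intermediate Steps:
I(j) = 2*j
sqrt(-32076/2271 + I(81)) = sqrt(-32076/2271 + 2*81) = sqrt(-32076*1/2271 + 162) = sqrt(-10692/757 + 162) = sqrt(111942/757) = 9*sqrt(1046174)/757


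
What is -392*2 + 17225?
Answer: 16441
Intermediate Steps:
-392*2 + 17225 = -784 + 17225 = 16441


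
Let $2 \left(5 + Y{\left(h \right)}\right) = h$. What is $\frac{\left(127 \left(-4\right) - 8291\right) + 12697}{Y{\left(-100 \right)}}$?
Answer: $- \frac{3898}{55} \approx -70.873$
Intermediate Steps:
$Y{\left(h \right)} = -5 + \frac{h}{2}$
$\frac{\left(127 \left(-4\right) - 8291\right) + 12697}{Y{\left(-100 \right)}} = \frac{\left(127 \left(-4\right) - 8291\right) + 12697}{-5 + \frac{1}{2} \left(-100\right)} = \frac{\left(-508 - 8291\right) + 12697}{-5 - 50} = \frac{-8799 + 12697}{-55} = 3898 \left(- \frac{1}{55}\right) = - \frac{3898}{55}$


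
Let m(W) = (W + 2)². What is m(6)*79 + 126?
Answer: 5182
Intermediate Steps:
m(W) = (2 + W)²
m(6)*79 + 126 = (2 + 6)²*79 + 126 = 8²*79 + 126 = 64*79 + 126 = 5056 + 126 = 5182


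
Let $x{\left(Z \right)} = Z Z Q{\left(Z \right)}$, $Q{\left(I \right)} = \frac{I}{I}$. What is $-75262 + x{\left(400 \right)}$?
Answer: $84738$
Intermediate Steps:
$Q{\left(I \right)} = 1$
$x{\left(Z \right)} = Z^{2}$ ($x{\left(Z \right)} = Z Z 1 = Z^{2} \cdot 1 = Z^{2}$)
$-75262 + x{\left(400 \right)} = -75262 + 400^{2} = -75262 + 160000 = 84738$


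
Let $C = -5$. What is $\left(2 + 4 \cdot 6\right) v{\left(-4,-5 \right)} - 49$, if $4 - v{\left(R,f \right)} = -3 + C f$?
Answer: $-517$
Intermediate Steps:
$v{\left(R,f \right)} = 7 + 5 f$ ($v{\left(R,f \right)} = 4 - \left(-3 - 5 f\right) = 4 + \left(3 + 5 f\right) = 7 + 5 f$)
$\left(2 + 4 \cdot 6\right) v{\left(-4,-5 \right)} - 49 = \left(2 + 4 \cdot 6\right) \left(7 + 5 \left(-5\right)\right) - 49 = \left(2 + 24\right) \left(7 - 25\right) - 49 = 26 \left(-18\right) - 49 = -468 - 49 = -517$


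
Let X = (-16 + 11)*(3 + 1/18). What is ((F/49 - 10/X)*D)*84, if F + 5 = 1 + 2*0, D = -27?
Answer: -500256/385 ≈ -1299.4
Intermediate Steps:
X = -275/18 (X = -5*(3 + 1/18) = -5*55/18 = -275/18 ≈ -15.278)
F = -4 (F = -5 + (1 + 2*0) = -5 + (1 + 0) = -5 + 1 = -4)
((F/49 - 10/X)*D)*84 = ((-4/49 - 10/(-275/18))*(-27))*84 = ((-4*1/49 - 10*(-18/275))*(-27))*84 = ((-4/49 + 36/55)*(-27))*84 = ((1544/2695)*(-27))*84 = -41688/2695*84 = -500256/385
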